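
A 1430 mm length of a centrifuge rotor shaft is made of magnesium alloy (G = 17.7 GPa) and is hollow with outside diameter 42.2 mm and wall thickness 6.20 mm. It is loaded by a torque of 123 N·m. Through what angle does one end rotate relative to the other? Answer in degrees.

J = π(d_o⁴ − d_i⁴)/32 = π(0.0422⁴ − 0.0298⁴)/32 = 2.339×10^-7 m⁴.
θ = T·L/(G·J) = 123.0 × 1.43 / (17.7×10⁹ × 2.339×10^-7) = 0.04248 rad.

2.43°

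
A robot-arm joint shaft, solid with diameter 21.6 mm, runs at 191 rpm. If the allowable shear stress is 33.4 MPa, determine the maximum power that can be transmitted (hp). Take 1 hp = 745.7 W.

J = πd⁴/32 = π(0.0216)⁴/32 = 2.137×10^-8 m⁴.
T_max = τ_allow·J/r = 3.34×10^7 × 2.137×10^-8 / 0.0108 = 66.09 N·m.
ω = 2π·191/60 = 20.00 rad/s, so P_max = T_max·ω = 1322 W.

1.77 hp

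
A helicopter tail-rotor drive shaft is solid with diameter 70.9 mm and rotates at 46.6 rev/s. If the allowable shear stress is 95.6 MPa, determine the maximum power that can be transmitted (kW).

1960 kW

J = πd⁴/32 = π(0.0709)⁴/32 = 2.481×10^-6 m⁴.
T_max = τ_allow·J/r = 9.56×10^7 × 2.481×10^-6 / 0.0355 = 6690 N·m.
ω = 2π·46.6 = 292.8 rad/s, so P_max = T_max·ω = 1.959×10^6 W.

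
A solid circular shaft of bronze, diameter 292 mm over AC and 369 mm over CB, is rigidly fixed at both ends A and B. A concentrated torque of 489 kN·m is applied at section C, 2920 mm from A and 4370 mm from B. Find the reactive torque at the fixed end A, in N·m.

181000 N·m

Compatibility: T_A·a/J_AC = T_B·b/J_CB with T_A + T_B = T₀.
J_AC = 7.14×10^-4 m⁴, J_CB = 1.82×10^-3 m⁴, so T_A = T₀·(J_AC/a)/((J_AC/a)+(J_CB/b)) = 180800 N·m, T_B = 308200 N·m.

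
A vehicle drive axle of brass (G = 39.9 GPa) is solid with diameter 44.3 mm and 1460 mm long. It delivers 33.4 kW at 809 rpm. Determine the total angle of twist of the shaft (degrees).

ω = 2π·809/60 = 84.72 rad/s, so T = P/ω = 33.4×10³ / 84.72 = 394.2 N·m.
J = πd⁴/32 = π(0.0443)⁴/32 = 3.781×10^-7 m⁴.
θ = T·L/(G·J) = 394.2 × 1.46 / (39.9×10⁹ × 3.781×10^-7) = 0.03815 rad.

2.19°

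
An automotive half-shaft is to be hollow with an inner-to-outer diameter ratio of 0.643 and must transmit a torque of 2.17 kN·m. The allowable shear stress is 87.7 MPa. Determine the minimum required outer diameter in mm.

For a hollow shaft with d_i/d_o = 0.643: τ_max = 16T/(π d_o³ (1−k⁴)), so d_o = [16T/(π τ_allow (1−k⁴))]^(1/3) = [16·2170/(π·8.77×10^7·0.8291)]^(1/3) = 0.05337 m.

53.4 mm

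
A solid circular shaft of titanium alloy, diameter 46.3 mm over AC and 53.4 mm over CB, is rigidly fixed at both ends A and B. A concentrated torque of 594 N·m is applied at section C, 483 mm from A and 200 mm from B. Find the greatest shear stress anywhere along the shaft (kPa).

Compatibility: T_A·a/J_AC = T_B·b/J_CB with T_A + T_B = T₀.
J_AC = 4.51×10^-7 m⁴, J_CB = 7.98×10^-7 m⁴, so T_A = T₀·(J_AC/a)/((J_AC/a)+(J_CB/b)) = 112.6 N·m, T_B = 481.4 N·m.
τ in each portion: τ_AC = 5.78×10^6 Pa, τ_CB = 1.61×10^7 Pa; maximum is in CB.
τ_max = T_CB·r/J = 481.4·0.0267/7.98×10^-7 = 1.610×10^7 Pa.

16100 kPa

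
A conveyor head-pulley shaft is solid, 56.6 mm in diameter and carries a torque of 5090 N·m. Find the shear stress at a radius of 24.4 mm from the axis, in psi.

17900 psi

J = πd⁴/32 = π(0.0566)⁴/32 = 1.008×10^-6 m⁴.
Shear stress varies linearly with radius: τ = T·r/J = 5090 × 0.0244 / 1.008×10^-6 = 1.233×10^8 Pa.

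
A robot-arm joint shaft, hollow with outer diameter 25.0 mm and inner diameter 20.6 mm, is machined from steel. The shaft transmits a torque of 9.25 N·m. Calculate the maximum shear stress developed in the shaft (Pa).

5.59e6 Pa

J = π(d_o⁴ − d_i⁴)/32 = π(0.0250⁴ − 0.0206⁴)/32 = 2.067×10^-8 m⁴.
τ_max = T·r/J = 9.250 × 0.0125 / 2.067×10^-8 = 5.594×10^6 Pa.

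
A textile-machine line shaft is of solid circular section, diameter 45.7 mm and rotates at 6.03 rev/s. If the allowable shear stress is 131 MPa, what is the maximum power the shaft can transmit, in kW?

J = πd⁴/32 = π(0.0457)⁴/32 = 4.282×10^-7 m⁴.
T_max = τ_allow·J/r = 1.31×10^8 × 4.282×10^-7 / 0.0229 = 2455 N·m.
ω = 2π·6.03 = 37.89 rad/s, so P_max = T_max·ω = 9.301×10^4 W.

93.0 kW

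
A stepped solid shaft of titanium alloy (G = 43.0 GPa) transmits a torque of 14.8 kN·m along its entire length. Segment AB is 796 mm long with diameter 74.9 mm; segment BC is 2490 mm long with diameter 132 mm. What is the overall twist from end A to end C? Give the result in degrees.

6.73°

J_AB = π(0.0749)⁴/32 = 3.09×10^-6 m⁴; J_BC = π(0.132)⁴/32 = 2.98×10^-5 m⁴.
θ = (T/G)·Σ L_i/J_i = (14800/43.0×10⁹)·(0.796/3.09×10^-6 + 2.49/2.98×10^-5) = 0.1174 rad.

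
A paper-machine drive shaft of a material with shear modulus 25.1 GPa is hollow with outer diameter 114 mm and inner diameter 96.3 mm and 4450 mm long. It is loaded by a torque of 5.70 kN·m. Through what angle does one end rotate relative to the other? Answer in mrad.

J = π(d_o⁴ − d_i⁴)/32 = π(0.114⁴ − 0.0963⁴)/32 = 8.138×10^-6 m⁴.
θ = T·L/(G·J) = 5700 × 4.45 / (25.1×10⁹ × 8.138×10^-6) = 0.1242 rad.

124 mrad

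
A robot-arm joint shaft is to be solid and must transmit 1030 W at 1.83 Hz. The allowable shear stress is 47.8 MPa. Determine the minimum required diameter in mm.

ω = 2π·1.83 = 11.50 rad/s, so T = P/ω = 1030 / 11.50 = 89.58 N·m.
For a solid shaft τ_max = 16T/(πd³), so d = (16T/(π τ_allow))^(1/3) = (16·89.58/(π·4.78×10^7))^(1/3) = 0.02121 m.

21.2 mm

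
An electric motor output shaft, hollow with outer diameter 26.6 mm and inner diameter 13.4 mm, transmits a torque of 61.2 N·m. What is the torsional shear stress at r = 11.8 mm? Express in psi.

2280 psi

J = π(d_o⁴ − d_i⁴)/32 = π(0.0266⁴ − 0.0134⁴)/32 = 4.598×10^-8 m⁴.
Shear stress varies linearly with radius: τ = T·r/J = 61.20 × 0.0118 / 4.598×10^-8 = 1.570×10^7 Pa.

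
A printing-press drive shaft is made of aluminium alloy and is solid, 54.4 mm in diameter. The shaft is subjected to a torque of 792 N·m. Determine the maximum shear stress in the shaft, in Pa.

J = πd⁴/32 = π(0.0544)⁴/32 = 8.598×10^-7 m⁴.
τ_max = T·r/J = 792.0 × 0.0272 / 8.598×10^-7 = 2.506×10^7 Pa.

2.51e7 Pa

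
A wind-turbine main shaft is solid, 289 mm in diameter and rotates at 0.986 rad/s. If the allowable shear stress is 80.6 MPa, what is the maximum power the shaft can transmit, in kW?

J = πd⁴/32 = π(0.289)⁴/32 = 6.848×10^-4 m⁴.
T_max = τ_allow·J/r = 8.06×10^7 × 6.848×10^-4 / 0.144 = 382000 N·m.
ω = 0.986 rad/s, so P_max = T_max·ω = 3.766×10^5 W.

377 kW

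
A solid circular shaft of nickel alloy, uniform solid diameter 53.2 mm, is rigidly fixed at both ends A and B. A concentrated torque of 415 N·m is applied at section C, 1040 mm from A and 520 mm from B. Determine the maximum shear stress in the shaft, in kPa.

With uniform GJ and both ends fixed, compatibility θ_AC = θ_CB gives T_A·a = T_B·b, together with T_A + T_B = T₀.
T_A = T₀·b/(a+b) = 415.0·520/1560 = 138.3 N·m; T_B = 276.7 N·m.
τ in each portion: τ_AC = 4.68×10^6 Pa, τ_CB = 9.36×10^6 Pa; maximum is in CB.
τ_max = T_CB·r/J = 276.7·0.0266/7.86×10^-7 = 9.358×10^6 Pa.

9360 kPa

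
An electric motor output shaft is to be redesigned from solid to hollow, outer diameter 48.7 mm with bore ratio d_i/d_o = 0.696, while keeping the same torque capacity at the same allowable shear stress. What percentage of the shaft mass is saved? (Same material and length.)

38.4 %

Equal τ_max and T ⇒ the solid shaft needs d_s³ = d_o³(1−k⁴), so d_s = 48.7·(1−0.696⁴)^(1/3) = 44.55 mm.
Area ratio A_h/A_s = d_o²(1−k²)/d_s² = (1−k²)/(1−k⁴)^(2/3) = 0.6162.
Mass saving = 1 − 0.6162 = 38.4 %.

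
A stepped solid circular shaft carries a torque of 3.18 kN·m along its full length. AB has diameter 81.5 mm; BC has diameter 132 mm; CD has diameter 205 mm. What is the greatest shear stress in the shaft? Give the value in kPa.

Under the same torque, τ_max = 16T/(πd³) is largest where d is smallest — segment AB (d = 81.5 mm).
τ_max = 16·3180/(π·(0.0815)³) = 2.992×10^7 Pa.

29900 kPa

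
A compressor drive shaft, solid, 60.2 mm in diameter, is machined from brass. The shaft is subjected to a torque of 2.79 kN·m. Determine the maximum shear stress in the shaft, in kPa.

65100 kPa

J = πd⁴/32 = π(0.0602)⁴/32 = 1.289×10^-6 m⁴.
τ_max = T·r/J = 2790 × 0.0301 / 1.289×10^-6 = 6.513×10^7 Pa.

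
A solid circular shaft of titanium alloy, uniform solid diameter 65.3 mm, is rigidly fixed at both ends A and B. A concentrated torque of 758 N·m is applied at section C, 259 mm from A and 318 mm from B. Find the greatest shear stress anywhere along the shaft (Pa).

7.64e6 Pa

With uniform GJ and both ends fixed, compatibility θ_AC = θ_CB gives T_A·a = T_B·b, together with T_A + T_B = T₀.
T_A = T₀·b/(a+b) = 758.0·318/577.0 = 417.8 N·m; T_B = 340.2 N·m.
τ in each portion: τ_AC = 7.64×10^6 Pa, τ_CB = 6.22×10^6 Pa; maximum is in AC.
τ_max = T_AC·r/J = 417.8·0.0326/1.79×10^-6 = 7.641×10^6 Pa.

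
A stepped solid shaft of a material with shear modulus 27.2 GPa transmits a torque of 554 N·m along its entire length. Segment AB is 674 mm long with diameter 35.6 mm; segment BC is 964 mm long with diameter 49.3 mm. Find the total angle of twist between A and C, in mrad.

J_AB = π(0.0356)⁴/32 = 1.58×10^-7 m⁴; J_BC = π(0.0493)⁴/32 = 5.80×10^-7 m⁴.
θ = (T/G)·Σ L_i/J_i = (554.0/27.2×10⁹)·(0.674/1.58×10^-7 + 0.964/5.80×10^-7) = 0.1209 rad.

121 mrad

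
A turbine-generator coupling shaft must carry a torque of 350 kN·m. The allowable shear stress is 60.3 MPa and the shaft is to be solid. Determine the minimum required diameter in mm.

309 mm

For a solid shaft τ_max = 16T/(πd³), so d = (16T/(π τ_allow))^(1/3) = (16·350000/(π·6.03×10^7))^(1/3) = 0.3092 m.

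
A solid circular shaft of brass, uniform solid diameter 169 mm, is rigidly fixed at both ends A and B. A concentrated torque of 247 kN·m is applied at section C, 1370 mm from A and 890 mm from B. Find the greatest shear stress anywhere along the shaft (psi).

22900 psi

With uniform GJ and both ends fixed, compatibility θ_AC = θ_CB gives T_A·a = T_B·b, together with T_A + T_B = T₀.
T_A = T₀·b/(a+b) = 247000·890/2260 = 97270 N·m; T_B = 149700 N·m.
τ in each portion: τ_AC = 1.03×10^8 Pa, τ_CB = 1.58×10^8 Pa; maximum is in CB.
τ_max = T_CB·r/J = 149700·0.0845/8.01×10^-5 = 1.580×10^8 Pa.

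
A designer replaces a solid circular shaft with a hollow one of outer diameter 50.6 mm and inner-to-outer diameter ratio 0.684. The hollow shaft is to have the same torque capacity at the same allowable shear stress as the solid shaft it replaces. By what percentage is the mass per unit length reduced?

Equal τ_max and T ⇒ the solid shaft needs d_s³ = d_o³(1−k⁴), so d_s = 50.6·(1−0.684⁴)^(1/3) = 46.60 mm.
Area ratio A_h/A_s = d_o²(1−k²)/d_s² = (1−k²)/(1−k⁴)^(2/3) = 0.6274.
Mass saving = 1 − 0.6274 = 37.3 %.

37.3 %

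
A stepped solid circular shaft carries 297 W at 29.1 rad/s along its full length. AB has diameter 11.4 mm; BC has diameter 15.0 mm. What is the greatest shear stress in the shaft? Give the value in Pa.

3.51e7 Pa

ω = 29.1 rad/s, so T = P/ω = 297 / 29.10 = 10.21 N·m.
Under the same torque, τ_max = 16T/(πd³) is largest where d is smallest — segment AB (d = 11.4 mm).
τ_max = 16·10.21/(π·(0.0114)³) = 3.508×10^7 Pa.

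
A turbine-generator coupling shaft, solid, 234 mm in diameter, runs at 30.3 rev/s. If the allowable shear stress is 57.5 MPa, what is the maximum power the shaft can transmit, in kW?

27500 kW

J = πd⁴/32 = π(0.234)⁴/32 = 2.943×10^-4 m⁴.
T_max = τ_allow·J/r = 5.75×10^7 × 2.943×10^-4 / 0.117 = 144700 N·m.
ω = 2π·30.3 = 190.4 rad/s, so P_max = T_max·ω = 2.754×10^7 W.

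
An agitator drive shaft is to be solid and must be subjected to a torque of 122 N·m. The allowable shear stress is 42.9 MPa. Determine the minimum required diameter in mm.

24.4 mm

For a solid shaft τ_max = 16T/(πd³), so d = (16T/(π τ_allow))^(1/3) = (16·122.0/(π·4.29×10^7))^(1/3) = 0.02438 m.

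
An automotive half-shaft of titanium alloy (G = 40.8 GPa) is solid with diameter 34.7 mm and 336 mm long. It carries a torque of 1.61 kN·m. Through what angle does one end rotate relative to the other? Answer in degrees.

J = πd⁴/32 = π(0.0347)⁴/32 = 1.423×10^-7 m⁴.
θ = T·L/(G·J) = 1610 × 0.336 / (40.8×10⁹ × 1.423×10^-7) = 0.09315 rad.

5.34°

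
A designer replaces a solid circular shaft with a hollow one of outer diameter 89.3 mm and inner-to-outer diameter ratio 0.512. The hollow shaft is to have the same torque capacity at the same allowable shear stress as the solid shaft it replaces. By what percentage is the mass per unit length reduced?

22.6 %

Equal τ_max and T ⇒ the solid shaft needs d_s³ = d_o³(1−k⁴), so d_s = 89.3·(1−0.512⁴)^(1/3) = 87.21 mm.
Area ratio A_h/A_s = d_o²(1−k²)/d_s² = (1−k²)/(1−k⁴)^(2/3) = 0.7737.
Mass saving = 1 − 0.7737 = 22.6 %.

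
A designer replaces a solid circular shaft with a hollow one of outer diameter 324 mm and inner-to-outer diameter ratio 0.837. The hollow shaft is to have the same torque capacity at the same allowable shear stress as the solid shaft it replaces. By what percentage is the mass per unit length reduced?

Equal τ_max and T ⇒ the solid shaft needs d_s³ = d_o³(1−k⁴), so d_s = 324·(1−0.837⁴)^(1/3) = 258.7 mm.
Area ratio A_h/A_s = d_o²(1−k²)/d_s² = (1−k²)/(1−k⁴)^(2/3) = 0.4696.
Mass saving = 1 − 0.4696 = 53.0 %.

53.0 %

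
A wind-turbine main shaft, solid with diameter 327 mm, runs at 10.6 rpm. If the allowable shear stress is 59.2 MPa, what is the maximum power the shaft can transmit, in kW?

451 kW

J = πd⁴/32 = π(0.327)⁴/32 = 1.123×10^-3 m⁴.
T_max = τ_allow·J/r = 5.92×10^7 × 1.123×10^-3 / 0.164 = 406400 N·m.
ω = 2π·10.6/60 = 1.110 rad/s, so P_max = T_max·ω = 4.512×10^5 W.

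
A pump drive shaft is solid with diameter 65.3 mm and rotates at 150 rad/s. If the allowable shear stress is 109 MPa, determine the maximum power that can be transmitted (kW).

J = πd⁴/32 = π(0.0653)⁴/32 = 1.785×10^-6 m⁴.
T_max = τ_allow·J/r = 1.09×10^8 × 1.785×10^-6 / 0.0326 = 5959 N·m.
ω = 150 rad/s, so P_max = T_max·ω = 8.939×10^5 W.

894 kW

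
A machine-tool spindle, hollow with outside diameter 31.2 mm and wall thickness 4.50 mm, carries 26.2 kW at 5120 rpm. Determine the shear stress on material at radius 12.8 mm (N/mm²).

ω = 2π·5120/60 = 536.2 rad/s, so T = P/ω = 26.2×10³ / 536.2 = 48.87 N·m.
J = π(d_o⁴ − d_i⁴)/32 = π(0.0312⁴ − 0.0222⁴)/32 = 6.918×10^-8 m⁴.
Shear stress varies linearly with radius: τ = T·r/J = 48.87 × 0.0128 / 6.918×10^-8 = 9.041×10^6 Pa.

9.04 N/mm²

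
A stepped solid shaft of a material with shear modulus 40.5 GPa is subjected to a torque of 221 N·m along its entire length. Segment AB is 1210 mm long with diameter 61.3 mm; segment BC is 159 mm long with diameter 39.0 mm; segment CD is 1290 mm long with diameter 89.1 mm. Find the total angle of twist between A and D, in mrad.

J_AB = π(0.0613)⁴/32 = 1.39×10^-6 m⁴; J_BC = π(0.0390)⁴/32 = 2.27×10^-7 m⁴; J_CD = π(0.0891)⁴/32 = 6.19×10^-6 m⁴.
θ = (T/G)·Σ L_i/J_i = (221.0/40.5×10⁹)·(1.21/1.39×10^-6 + 0.159/2.27×10^-7 + 1.29/6.19×10^-6) = 9.721×10^-3 rad.

9.72 mrad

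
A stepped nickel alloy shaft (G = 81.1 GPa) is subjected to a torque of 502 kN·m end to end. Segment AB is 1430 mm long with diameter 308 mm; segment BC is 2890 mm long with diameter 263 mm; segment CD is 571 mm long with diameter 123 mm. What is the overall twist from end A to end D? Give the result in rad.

J_AB = π(0.308)⁴/32 = 8.83×10^-4 m⁴; J_BC = π(0.263)⁴/32 = 4.70×10^-4 m⁴; J_CD = π(0.123)⁴/32 = 2.25×10^-5 m⁴.
θ = (T/G)·Σ L_i/J_i = (502000/81.1×10⁹)·(1.43/8.83×10^-4 + 2.89/4.70×10^-4 + 0.571/2.25×10^-5) = 0.2054 rad.

0.205 rad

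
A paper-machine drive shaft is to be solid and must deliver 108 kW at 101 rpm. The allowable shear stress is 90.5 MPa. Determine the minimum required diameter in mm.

83.1 mm

ω = 2π·101/60 = 10.58 rad/s, so T = P/ω = 108×10³ / 10.58 = 10210 N·m.
For a solid shaft τ_max = 16T/(πd³), so d = (16T/(π τ_allow))^(1/3) = (16·10210/(π·9.05×10^7))^(1/3) = 0.08314 m.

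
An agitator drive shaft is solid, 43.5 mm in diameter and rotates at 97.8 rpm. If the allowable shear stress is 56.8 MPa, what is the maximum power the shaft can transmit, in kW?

J = πd⁴/32 = π(0.0435)⁴/32 = 3.515×10^-7 m⁴.
T_max = τ_allow·J/r = 5.68×10^7 × 3.515×10^-7 / 0.0217 = 918.0 N·m.
ω = 2π·97.8/60 = 10.24 rad/s, so P_max = T_max·ω = 9402 W.

9.40 kW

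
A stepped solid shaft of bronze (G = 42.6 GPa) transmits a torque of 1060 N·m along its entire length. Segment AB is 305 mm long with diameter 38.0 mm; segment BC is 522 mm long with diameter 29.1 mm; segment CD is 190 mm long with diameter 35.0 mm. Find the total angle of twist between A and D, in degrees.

14.5°

J_AB = π(0.0380)⁴/32 = 2.05×10^-7 m⁴; J_BC = π(0.0291)⁴/32 = 7.04×10^-8 m⁴; J_CD = π(0.0350)⁴/32 = 1.47×10^-7 m⁴.
θ = (T/G)·Σ L_i/J_i = (1060/42.6×10⁹)·(0.305/2.05×10^-7 + 0.522/7.04×10^-8 + 0.190/1.47×10^-7) = 0.2537 rad.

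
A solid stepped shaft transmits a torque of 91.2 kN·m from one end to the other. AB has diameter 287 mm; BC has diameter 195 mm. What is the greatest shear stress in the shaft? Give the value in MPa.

62.6 MPa

Under the same torque, τ_max = 16T/(πd³) is largest where d is smallest — segment BC (d = 195 mm).
τ_max = 16·91200/(π·(0.195)³) = 6.264×10^7 Pa.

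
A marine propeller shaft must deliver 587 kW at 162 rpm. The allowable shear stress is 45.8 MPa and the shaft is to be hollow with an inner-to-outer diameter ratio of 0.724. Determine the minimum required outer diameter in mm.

174 mm

ω = 2π·162/60 = 16.96 rad/s, so T = P/ω = 587×10³ / 16.96 = 34600 N·m.
For a hollow shaft with d_i/d_o = 0.724: τ_max = 16T/(π d_o³ (1−k⁴)), so d_o = [16T/(π τ_allow (1−k⁴))]^(1/3) = [16·34600/(π·4.58×10^7·0.7252)]^(1/3) = 0.1744 m.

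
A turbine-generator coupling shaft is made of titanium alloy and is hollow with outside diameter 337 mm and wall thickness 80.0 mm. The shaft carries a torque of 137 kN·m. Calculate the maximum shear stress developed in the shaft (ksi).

J = π(d_o⁴ − d_i⁴)/32 = π(0.337⁴ − 0.177⁴)/32 = 1.170×10^-3 m⁴.
τ_max = T·r/J = 137000 × 0.169 / 1.170×10^-3 = 1.973×10^7 Pa.

2.86 ksi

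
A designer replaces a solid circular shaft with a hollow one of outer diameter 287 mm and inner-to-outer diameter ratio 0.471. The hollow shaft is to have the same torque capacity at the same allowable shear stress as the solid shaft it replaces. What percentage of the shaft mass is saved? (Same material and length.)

19.5 %

Equal τ_max and T ⇒ the solid shaft needs d_s³ = d_o³(1−k⁴), so d_s = 287·(1−0.471⁴)^(1/3) = 282.2 mm.
Area ratio A_h/A_s = d_o²(1−k²)/d_s² = (1−k²)/(1−k⁴)^(2/3) = 0.8048.
Mass saving = 1 − 0.8048 = 19.5 %.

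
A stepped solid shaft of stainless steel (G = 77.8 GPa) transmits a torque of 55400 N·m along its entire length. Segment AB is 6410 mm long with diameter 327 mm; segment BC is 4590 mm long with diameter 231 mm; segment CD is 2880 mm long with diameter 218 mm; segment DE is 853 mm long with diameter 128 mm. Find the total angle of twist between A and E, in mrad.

J_AB = π(0.327)⁴/32 = 1.12×10^-3 m⁴; J_BC = π(0.231)⁴/32 = 2.80×10^-4 m⁴; J_CD = π(0.218)⁴/32 = 2.22×10^-4 m⁴; J_DE = π(0.128)⁴/32 = 2.64×10^-5 m⁴.
θ = (T/G)·Σ L_i/J_i = (55400/77.8×10⁹)·(6.41/1.12×10^-3 + 4.59/2.80×10^-4 + 2.88/2.22×10^-4 + 0.853/2.64×10^-5) = 0.04806 rad.

48.1 mrad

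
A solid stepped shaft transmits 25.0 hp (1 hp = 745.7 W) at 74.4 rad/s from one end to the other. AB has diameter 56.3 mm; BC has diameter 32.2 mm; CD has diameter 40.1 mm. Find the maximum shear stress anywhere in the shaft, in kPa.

38200 kPa

ω = 74.4 rad/s, so T = P/ω = 25.0×745.7 / 74.40 = 250.6 N·m.
Under the same torque, τ_max = 16T/(πd³) is largest where d is smallest — segment BC (d = 32.2 mm).
τ_max = 16·250.6/(π·(0.0322)³) = 3.822×10^7 Pa.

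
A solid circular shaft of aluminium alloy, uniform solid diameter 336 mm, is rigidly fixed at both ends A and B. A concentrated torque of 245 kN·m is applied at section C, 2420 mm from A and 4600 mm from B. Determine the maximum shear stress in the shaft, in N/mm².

With uniform GJ and both ends fixed, compatibility θ_AC = θ_CB gives T_A·a = T_B·b, together with T_A + T_B = T₀.
T_A = T₀·b/(a+b) = 245000·4600/7020 = 160500 N·m; T_B = 84460 N·m.
τ in each portion: τ_AC = 2.16×10^7 Pa, τ_CB = 1.13×10^7 Pa; maximum is in AC.
τ_max = T_AC·r/J = 160500·0.168/1.25×10^-3 = 2.155×10^7 Pa.

21.6 N/mm²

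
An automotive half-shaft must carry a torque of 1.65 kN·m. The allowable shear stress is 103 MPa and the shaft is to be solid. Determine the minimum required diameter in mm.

For a solid shaft τ_max = 16T/(πd³), so d = (16T/(π τ_allow))^(1/3) = (16·1650/(π·1.03×10^8))^(1/3) = 0.04337 m.

43.4 mm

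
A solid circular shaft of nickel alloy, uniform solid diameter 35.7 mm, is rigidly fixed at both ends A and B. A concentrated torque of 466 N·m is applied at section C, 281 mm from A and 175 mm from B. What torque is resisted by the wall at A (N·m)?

With uniform GJ and both ends fixed, compatibility θ_AC = θ_CB gives T_A·a = T_B·b, together with T_A + T_B = T₀.
T_A = T₀·b/(a+b) = 466.0·175/456.0 = 178.8 N·m; T_B = 287.2 N·m.

179 N·m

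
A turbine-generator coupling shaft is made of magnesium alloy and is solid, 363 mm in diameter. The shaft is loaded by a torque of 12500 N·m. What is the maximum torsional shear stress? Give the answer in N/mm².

J = πd⁴/32 = π(0.363)⁴/32 = 1.705×10^-3 m⁴.
τ_max = T·r/J = 12500 × 0.181 / 1.705×10^-3 = 1.331×10^6 Pa.

1.33 N/mm²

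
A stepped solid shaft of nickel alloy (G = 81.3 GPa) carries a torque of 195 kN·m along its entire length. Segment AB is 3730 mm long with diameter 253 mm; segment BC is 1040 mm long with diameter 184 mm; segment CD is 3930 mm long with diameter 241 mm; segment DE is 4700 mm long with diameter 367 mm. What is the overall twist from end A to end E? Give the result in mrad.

J_AB = π(0.253)⁴/32 = 4.02×10^-4 m⁴; J_BC = π(0.184)⁴/32 = 1.13×10^-4 m⁴; J_CD = π(0.241)⁴/32 = 3.31×10^-4 m⁴; J_DE = π(0.367)⁴/32 = 1.78×10^-3 m⁴.
θ = (T/G)·Σ L_i/J_i = (195000/81.3×10⁹)·(3.73/4.02×10^-4 + 1.04/1.13×10^-4 + 3.93/3.31×10^-4 + 4.70/1.78×10^-3) = 0.07920 rad.

79.2 mrad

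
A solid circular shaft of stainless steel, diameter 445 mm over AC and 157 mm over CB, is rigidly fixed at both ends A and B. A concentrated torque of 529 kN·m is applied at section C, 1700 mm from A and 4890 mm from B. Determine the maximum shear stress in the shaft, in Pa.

3.04e7 Pa

Compatibility: T_A·a/J_AC = T_B·b/J_CB with T_A + T_B = T₀.
J_AC = 3.85×10^-3 m⁴, J_CB = 5.96×10^-5 m⁴, so T_A = T₀·(J_AC/a)/((J_AC/a)+(J_CB/b)) = 526200 N·m, T_B = 2834 N·m.
τ in each portion: τ_AC = 3.04×10^7 Pa, τ_CB = 3.73×10^6 Pa; maximum is in AC.
τ_max = T_AC·r/J = 526200·0.223/3.85×10^-3 = 3.041×10^7 Pa.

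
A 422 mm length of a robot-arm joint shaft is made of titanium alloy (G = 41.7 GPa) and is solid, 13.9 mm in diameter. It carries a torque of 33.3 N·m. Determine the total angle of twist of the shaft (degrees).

5.27°

J = πd⁴/32 = π(0.0139)⁴/32 = 3.665×10^-9 m⁴.
θ = T·L/(G·J) = 33.30 × 0.422 / (41.7×10⁹ × 3.665×10^-9) = 0.09195 rad.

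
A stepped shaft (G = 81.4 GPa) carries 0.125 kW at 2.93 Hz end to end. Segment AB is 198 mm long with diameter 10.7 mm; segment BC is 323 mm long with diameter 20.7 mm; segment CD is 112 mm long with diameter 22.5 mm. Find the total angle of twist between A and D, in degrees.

0.842°

ω = 2π·2.93 = 18.41 rad/s, so T = P/ω = 0.125×10³ / 18.41 = 6.790 N·m.
J_AB = π(0.0107)⁴/32 = 1.29×10^-9 m⁴; J_BC = π(0.0207)⁴/32 = 1.80×10^-8 m⁴; J_CD = π(0.0225)⁴/32 = 2.52×10^-8 m⁴.
θ = (T/G)·Σ L_i/J_i = (6.790/81.4×10⁹)·(0.198/1.29×10^-9 + 0.323/1.80×10^-8 + 0.112/2.52×10^-8) = 0.01470 rad.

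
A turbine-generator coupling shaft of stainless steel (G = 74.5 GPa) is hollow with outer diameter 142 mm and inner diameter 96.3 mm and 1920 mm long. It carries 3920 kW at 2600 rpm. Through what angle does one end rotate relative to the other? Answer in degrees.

0.675°

ω = 2π·2600/60 = 272.3 rad/s, so T = P/ω = 3920×10³ / 272.3 = 14400 N·m.
J = π(d_o⁴ − d_i⁴)/32 = π(0.142⁴ − 0.0963⁴)/32 = 3.147×10^-5 m⁴.
θ = T·L/(G·J) = 14400 × 1.92 / (74.5×10⁹ × 3.147×10^-5) = 0.01179 rad.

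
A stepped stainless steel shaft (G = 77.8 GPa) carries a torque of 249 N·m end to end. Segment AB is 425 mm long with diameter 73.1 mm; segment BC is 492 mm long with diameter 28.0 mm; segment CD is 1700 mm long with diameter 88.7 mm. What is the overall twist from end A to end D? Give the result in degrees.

1.57°

J_AB = π(0.0731)⁴/32 = 2.80×10^-6 m⁴; J_BC = π(0.0280)⁴/32 = 6.03×10^-8 m⁴; J_CD = π(0.0887)⁴/32 = 6.08×10^-6 m⁴.
θ = (T/G)·Σ L_i/J_i = (249.0/77.8×10⁹)·(0.425/2.80×10^-6 + 0.492/6.03×10^-8 + 1.70/6.08×10^-6) = 0.02748 rad.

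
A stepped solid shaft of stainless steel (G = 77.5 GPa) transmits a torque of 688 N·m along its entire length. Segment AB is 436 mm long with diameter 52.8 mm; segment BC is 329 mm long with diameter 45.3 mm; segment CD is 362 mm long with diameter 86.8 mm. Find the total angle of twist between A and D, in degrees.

0.728°

J_AB = π(0.0528)⁴/32 = 7.63×10^-7 m⁴; J_BC = π(0.0453)⁴/32 = 4.13×10^-7 m⁴; J_CD = π(0.0868)⁴/32 = 5.57×10^-6 m⁴.
θ = (T/G)·Σ L_i/J_i = (688.0/77.5×10⁹)·(0.436/7.63×10^-7 + 0.329/4.13×10^-7 + 0.362/5.57×10^-6) = 0.01271 rad.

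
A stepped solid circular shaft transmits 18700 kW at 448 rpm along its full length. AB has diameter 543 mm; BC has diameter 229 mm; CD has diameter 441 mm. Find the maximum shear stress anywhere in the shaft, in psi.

ω = 2π·448/60 = 46.91 rad/s, so T = P/ω = 18700×10³ / 46.91 = 398600 N·m.
Under the same torque, τ_max = 16T/(πd³) is largest where d is smallest — segment BC (d = 229 mm).
τ_max = 16·398600/(π·(0.229)³) = 1.690×10^8 Pa.

24500 psi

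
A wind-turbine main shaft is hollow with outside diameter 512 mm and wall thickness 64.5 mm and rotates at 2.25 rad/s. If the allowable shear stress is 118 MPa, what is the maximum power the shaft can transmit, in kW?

J = π(d_o⁴ − d_i⁴)/32 = π(0.512⁴ − 0.383⁴)/32 = 4.634×10^-3 m⁴.
T_max = τ_allow·J/r = 1.18×10^8 × 4.634×10^-3 / 0.256 = 2.136e6 N·m.
ω = 2.25 rad/s, so P_max = T_max·ω = 4.806×10^6 W.

4810 kW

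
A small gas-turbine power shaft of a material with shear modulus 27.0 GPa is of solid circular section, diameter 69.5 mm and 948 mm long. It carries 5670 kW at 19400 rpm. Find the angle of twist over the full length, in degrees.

ω = 2π·19400/60 = 2032 rad/s, so T = P/ω = 5670×10³ / 2032 = 2791 N·m.
J = πd⁴/32 = π(0.0695)⁴/32 = 2.291×10^-6 m⁴.
θ = T·L/(G·J) = 2791 × 0.948 / (27.0×10⁹ × 2.291×10^-6) = 0.04278 rad.

2.45°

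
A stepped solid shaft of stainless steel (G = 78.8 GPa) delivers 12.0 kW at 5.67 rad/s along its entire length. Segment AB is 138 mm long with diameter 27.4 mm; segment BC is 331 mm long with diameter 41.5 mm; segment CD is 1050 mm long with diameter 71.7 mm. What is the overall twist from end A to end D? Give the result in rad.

ω = 5.67 rad/s, so T = P/ω = 12.0×10³ / 5.670 = 2116 N·m.
J_AB = π(0.0274)⁴/32 = 5.53×10^-8 m⁴; J_BC = π(0.0415)⁴/32 = 2.91×10^-7 m⁴; J_CD = π(0.0717)⁴/32 = 2.59×10^-6 m⁴.
θ = (T/G)·Σ L_i/J_i = (2116/78.8×10⁹)·(0.138/5.53×10^-8 + 0.331/2.91×10^-7 + 1.05/2.59×10^-6) = 0.1084 rad.

0.108 rad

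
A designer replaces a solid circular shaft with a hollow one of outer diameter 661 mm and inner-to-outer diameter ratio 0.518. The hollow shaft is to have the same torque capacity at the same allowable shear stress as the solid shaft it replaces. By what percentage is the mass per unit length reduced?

Equal τ_max and T ⇒ the solid shaft needs d_s³ = d_o³(1−k⁴), so d_s = 661·(1−0.518⁴)^(1/3) = 644.7 mm.
Area ratio A_h/A_s = d_o²(1−k²)/d_s² = (1−k²)/(1−k⁴)^(2/3) = 0.7690.
Mass saving = 1 − 0.7690 = 23.1 %.

23.1 %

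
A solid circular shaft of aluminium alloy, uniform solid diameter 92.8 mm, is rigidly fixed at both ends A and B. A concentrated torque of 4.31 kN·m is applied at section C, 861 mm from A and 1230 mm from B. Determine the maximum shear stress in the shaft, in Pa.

1.62e7 Pa

With uniform GJ and both ends fixed, compatibility θ_AC = θ_CB gives T_A·a = T_B·b, together with T_A + T_B = T₀.
T_A = T₀·b/(a+b) = 4310·1230/2091 = 2535 N·m; T_B = 1775 N·m.
τ in each portion: τ_AC = 1.62×10^7 Pa, τ_CB = 1.13×10^7 Pa; maximum is in AC.
τ_max = T_AC·r/J = 2535·0.0464/7.28×10^-6 = 1.616×10^7 Pa.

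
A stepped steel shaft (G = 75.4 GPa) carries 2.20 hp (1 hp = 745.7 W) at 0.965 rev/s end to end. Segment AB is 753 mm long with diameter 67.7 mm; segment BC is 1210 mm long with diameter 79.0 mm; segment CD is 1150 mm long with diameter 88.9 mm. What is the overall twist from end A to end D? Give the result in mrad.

3.12 mrad

ω = 2π·0.965 = 6.063 rad/s, so T = P/ω = 2.20×745.7 / 6.063 = 270.6 N·m.
J_AB = π(0.0677)⁴/32 = 2.06×10^-6 m⁴; J_BC = π(0.0790)⁴/32 = 3.82×10^-6 m⁴; J_CD = π(0.0889)⁴/32 = 6.13×10^-6 m⁴.
θ = (T/G)·Σ L_i/J_i = (270.6/75.4×10⁹)·(0.753/2.06×10^-6 + 1.21/3.82×10^-6 + 1.15/6.13×10^-6) = 3.119×10^-3 rad.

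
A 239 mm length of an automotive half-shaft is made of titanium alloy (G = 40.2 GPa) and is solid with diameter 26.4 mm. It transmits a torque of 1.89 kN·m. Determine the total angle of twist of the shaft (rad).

J = πd⁴/32 = π(0.0264)⁴/32 = 4.769×10^-8 m⁴.
θ = T·L/(G·J) = 1890 × 0.239 / (40.2×10⁹ × 4.769×10^-8) = 0.2356 rad.

0.236 rad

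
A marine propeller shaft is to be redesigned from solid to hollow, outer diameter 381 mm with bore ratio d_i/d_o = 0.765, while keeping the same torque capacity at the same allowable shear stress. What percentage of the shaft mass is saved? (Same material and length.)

Equal τ_max and T ⇒ the solid shaft needs d_s³ = d_o³(1−k⁴), so d_s = 381·(1−0.765⁴)^(1/3) = 331.3 mm.
Area ratio A_h/A_s = d_o²(1−k²)/d_s² = (1−k²)/(1−k⁴)^(2/3) = 0.5485.
Mass saving = 1 − 0.5485 = 45.1 %.

45.1 %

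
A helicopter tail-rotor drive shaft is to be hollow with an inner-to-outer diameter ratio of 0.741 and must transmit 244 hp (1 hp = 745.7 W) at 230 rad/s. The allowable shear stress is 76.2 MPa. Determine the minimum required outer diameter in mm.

42.3 mm

ω = 230 rad/s, so T = P/ω = 244×745.7 / 230.0 = 791.1 N·m.
For a hollow shaft with d_i/d_o = 0.741: τ_max = 16T/(π d_o³ (1−k⁴)), so d_o = [16T/(π τ_allow (1−k⁴))]^(1/3) = [16·791.1/(π·7.62×10^7·0.6985)]^(1/3) = 0.04230 m.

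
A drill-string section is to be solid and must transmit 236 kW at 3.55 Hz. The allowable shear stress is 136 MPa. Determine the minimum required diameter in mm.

ω = 2π·3.55 = 22.31 rad/s, so T = P/ω = 236×10³ / 22.31 = 10580 N·m.
For a solid shaft τ_max = 16T/(πd³), so d = (16T/(π τ_allow))^(1/3) = (16·10580/(π·1.36×10^8))^(1/3) = 0.07345 m.

73.4 mm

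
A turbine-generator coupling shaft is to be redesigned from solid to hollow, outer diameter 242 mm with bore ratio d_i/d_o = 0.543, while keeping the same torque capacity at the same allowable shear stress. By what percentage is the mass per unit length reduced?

25.1 %

Equal τ_max and T ⇒ the solid shaft needs d_s³ = d_o³(1−k⁴), so d_s = 242·(1−0.543⁴)^(1/3) = 234.8 mm.
Area ratio A_h/A_s = d_o²(1−k²)/d_s² = (1−k²)/(1−k⁴)^(2/3) = 0.7492.
Mass saving = 1 − 0.7492 = 25.1 %.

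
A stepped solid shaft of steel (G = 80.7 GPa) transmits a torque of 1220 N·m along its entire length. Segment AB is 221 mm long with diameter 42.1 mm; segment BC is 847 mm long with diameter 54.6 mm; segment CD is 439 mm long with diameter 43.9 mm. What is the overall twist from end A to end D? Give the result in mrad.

43.7 mrad

J_AB = π(0.0421)⁴/32 = 3.08×10^-7 m⁴; J_BC = π(0.0546)⁴/32 = 8.73×10^-7 m⁴; J_CD = π(0.0439)⁴/32 = 3.65×10^-7 m⁴.
θ = (T/G)·Σ L_i/J_i = (1220/80.7×10⁹)·(0.221/3.08×10^-7 + 0.847/8.73×10^-7 + 0.439/3.65×10^-7) = 0.04371 rad.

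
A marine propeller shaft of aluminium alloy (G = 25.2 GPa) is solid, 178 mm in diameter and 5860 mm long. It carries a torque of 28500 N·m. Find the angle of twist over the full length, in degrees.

3.85°

J = πd⁴/32 = π(0.178)⁴/32 = 9.856×10^-5 m⁴.
θ = T·L/(G·J) = 28500 × 5.86 / (25.2×10⁹ × 9.856×10^-5) = 0.06725 rad.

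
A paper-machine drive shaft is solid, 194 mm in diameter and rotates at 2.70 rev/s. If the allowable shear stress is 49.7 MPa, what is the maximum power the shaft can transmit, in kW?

1210 kW

J = πd⁴/32 = π(0.194)⁴/32 = 1.391×10^-4 m⁴.
T_max = τ_allow·J/r = 4.97×10^7 × 1.391×10^-4 / 0.0970 = 71250 N·m.
ω = 2π·2.70 = 16.96 rad/s, so P_max = T_max·ω = 1.209×10^6 W.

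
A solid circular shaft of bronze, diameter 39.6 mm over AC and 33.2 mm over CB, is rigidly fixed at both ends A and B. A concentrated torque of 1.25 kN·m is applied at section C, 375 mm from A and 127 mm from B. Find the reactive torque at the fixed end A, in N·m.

Compatibility: T_A·a/J_AC = T_B·b/J_CB with T_A + T_B = T₀.
J_AC = 2.41×10^-7 m⁴, J_CB = 1.19×10^-7 m⁴, so T_A = T₀·(J_AC/a)/((J_AC/a)+(J_CB/b)) = 508.4 N·m, T_B = 741.6 N·m.

508 N·m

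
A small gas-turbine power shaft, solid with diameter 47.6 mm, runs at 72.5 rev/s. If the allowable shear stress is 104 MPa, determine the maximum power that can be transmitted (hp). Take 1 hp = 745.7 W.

1350 hp

J = πd⁴/32 = π(0.0476)⁴/32 = 5.040×10^-7 m⁴.
T_max = τ_allow·J/r = 1.04×10^8 × 5.040×10^-7 / 0.0238 = 2202 N·m.
ω = 2π·72.5 = 455.5 rad/s, so P_max = T_max·ω = 1.003×10^6 W.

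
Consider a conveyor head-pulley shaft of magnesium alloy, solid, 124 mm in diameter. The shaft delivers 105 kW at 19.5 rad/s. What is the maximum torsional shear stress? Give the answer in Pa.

ω = 19.5 rad/s, so T = P/ω = 105×10³ / 19.50 = 5385 N·m.
J = πd⁴/32 = π(0.124)⁴/32 = 2.321×10^-5 m⁴.
τ_max = T·r/J = 5385 × 0.0620 / 2.321×10^-5 = 1.438×10^7 Pa.

1.44e7 Pa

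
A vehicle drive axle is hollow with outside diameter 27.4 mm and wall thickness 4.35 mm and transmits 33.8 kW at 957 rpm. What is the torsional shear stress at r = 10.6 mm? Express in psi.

ω = 2π·957/60 = 100.2 rad/s, so T = P/ω = 33.8×10³ / 100.2 = 337.3 N·m.
J = π(d_o⁴ − d_i⁴)/32 = π(0.0274⁴ − 0.0187⁴)/32 = 4.333×10^-8 m⁴.
Shear stress varies linearly with radius: τ = T·r/J = 337.3 × 0.0106 / 4.333×10^-8 = 8.251×10^7 Pa.

12000 psi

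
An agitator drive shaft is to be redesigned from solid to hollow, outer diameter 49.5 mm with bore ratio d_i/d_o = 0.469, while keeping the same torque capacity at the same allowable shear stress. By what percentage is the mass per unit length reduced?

Equal τ_max and T ⇒ the solid shaft needs d_s³ = d_o³(1−k⁴), so d_s = 49.5·(1−0.469⁴)^(1/3) = 48.69 mm.
Area ratio A_h/A_s = d_o²(1−k²)/d_s² = (1−k²)/(1−k⁴)^(2/3) = 0.8063.
Mass saving = 1 − 0.8063 = 19.4 %.

19.4 %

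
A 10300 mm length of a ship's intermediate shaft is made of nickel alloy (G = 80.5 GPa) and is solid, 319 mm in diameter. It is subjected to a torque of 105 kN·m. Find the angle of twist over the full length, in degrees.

0.757°

J = πd⁴/32 = π(0.319)⁴/32 = 1.017×10^-3 m⁴.
θ = T·L/(G·J) = 105000 × 10.3 / (80.5×10⁹ × 1.017×10^-3) = 0.01322 rad.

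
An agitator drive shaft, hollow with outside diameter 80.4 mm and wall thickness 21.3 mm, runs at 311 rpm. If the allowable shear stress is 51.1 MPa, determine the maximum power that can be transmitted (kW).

162 kW

J = π(d_o⁴ − d_i⁴)/32 = π(0.0804⁴ − 0.0378⁴)/32 = 3.902×10^-6 m⁴.
T_max = τ_allow·J/r = 5.11×10^7 × 3.902×10^-6 / 0.0402 = 4960 N·m.
ω = 2π·311/60 = 32.57 rad/s, so P_max = T_max·ω = 1.615×10^5 W.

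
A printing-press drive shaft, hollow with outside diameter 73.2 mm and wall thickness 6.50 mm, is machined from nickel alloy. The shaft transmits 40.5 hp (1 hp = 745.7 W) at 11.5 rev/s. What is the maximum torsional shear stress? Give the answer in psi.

1450 psi

ω = 2π·11.5 = 72.26 rad/s, so T = P/ω = 40.5×745.7 / 72.26 = 418.0 N·m.
J = π(d_o⁴ − d_i⁴)/32 = π(0.0732⁴ − 0.0602⁴)/32 = 1.529×10^-6 m⁴.
τ_max = T·r/J = 418.0 × 0.0366 / 1.529×10^-6 = 1.000×10^7 Pa.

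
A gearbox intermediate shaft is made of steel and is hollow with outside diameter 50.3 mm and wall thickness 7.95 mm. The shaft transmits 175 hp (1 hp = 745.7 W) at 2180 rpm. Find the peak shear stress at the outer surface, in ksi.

4.25 ksi

ω = 2π·2180/60 = 228.3 rad/s, so T = P/ω = 175×745.7 / 228.3 = 571.6 N·m.
J = π(d_o⁴ − d_i⁴)/32 = π(0.0503⁴ − 0.0344⁴)/32 = 4.910×10^-7 m⁴.
τ_max = T·r/J = 571.6 × 0.0251 / 4.910×10^-7 = 2.928×10^7 Pa.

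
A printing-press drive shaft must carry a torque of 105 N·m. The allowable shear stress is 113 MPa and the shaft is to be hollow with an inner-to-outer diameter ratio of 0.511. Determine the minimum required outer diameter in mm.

For a hollow shaft with d_i/d_o = 0.511: τ_max = 16T/(π d_o³ (1−k⁴)), so d_o = [16T/(π τ_allow (1−k⁴))]^(1/3) = [16·105.0/(π·1.13×10^8·0.9318)]^(1/3) = 0.01719 m.

17.2 mm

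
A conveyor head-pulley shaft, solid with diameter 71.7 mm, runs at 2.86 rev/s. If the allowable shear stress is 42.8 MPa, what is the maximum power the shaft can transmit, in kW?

J = πd⁴/32 = π(0.0717)⁴/32 = 2.595×10^-6 m⁴.
T_max = τ_allow·J/r = 4.28×10^7 × 2.595×10^-6 / 0.0358 = 3098 N·m.
ω = 2π·2.86 = 17.97 rad/s, so P_max = T_max·ω = 5.566×10^4 W.

55.7 kW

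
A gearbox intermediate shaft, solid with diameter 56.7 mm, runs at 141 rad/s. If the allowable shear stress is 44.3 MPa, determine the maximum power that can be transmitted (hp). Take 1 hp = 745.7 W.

J = πd⁴/32 = π(0.0567)⁴/32 = 1.015×10^-6 m⁴.
T_max = τ_allow·J/r = 4.43×10^7 × 1.015×10^-6 / 0.0284 = 1586 N·m.
ω = 141 rad/s, so P_max = T_max·ω = 2.236×10^5 W.

300 hp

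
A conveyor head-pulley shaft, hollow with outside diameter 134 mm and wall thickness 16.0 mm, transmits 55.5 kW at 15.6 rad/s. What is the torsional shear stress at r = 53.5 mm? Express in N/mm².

9.05 N/mm²

ω = 15.6 rad/s, so T = P/ω = 55.5×10³ / 15.60 = 3558 N·m.
J = π(d_o⁴ − d_i⁴)/32 = π(0.134⁴ − 0.102⁴)/32 = 2.103×10^-5 m⁴.
Shear stress varies linearly with radius: τ = T·r/J = 3558 × 0.0535 / 2.103×10^-5 = 9.052×10^6 Pa.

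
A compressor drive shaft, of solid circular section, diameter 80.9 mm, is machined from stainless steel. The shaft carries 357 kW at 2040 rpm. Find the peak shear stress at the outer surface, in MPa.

ω = 2π·2040/60 = 213.6 rad/s, so T = P/ω = 357×10³ / 213.6 = 1671 N·m.
J = πd⁴/32 = π(0.0809)⁴/32 = 4.205×10^-6 m⁴.
τ_max = T·r/J = 1671 × 0.0404 / 4.205×10^-6 = 1.607×10^7 Pa.

16.1 MPa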